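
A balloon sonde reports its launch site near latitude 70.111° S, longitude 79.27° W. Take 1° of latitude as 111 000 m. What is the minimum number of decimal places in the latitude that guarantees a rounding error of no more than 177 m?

3

One degree of latitude covers 111000 m.
Rounding to N decimal places gives at most 0.5 × 10⁻ᴺ degrees of error, i.e. 0.5 × 10⁻ᴺ × 111000 m.
Setting 55500 × 10⁻ᴺ ≤ 177 gives 10ᴺ ≥ 313.6, i.e. N ≥ 2.50.
So 3 decimal places suffice (55.5 m); 2 would allow up to 555 m.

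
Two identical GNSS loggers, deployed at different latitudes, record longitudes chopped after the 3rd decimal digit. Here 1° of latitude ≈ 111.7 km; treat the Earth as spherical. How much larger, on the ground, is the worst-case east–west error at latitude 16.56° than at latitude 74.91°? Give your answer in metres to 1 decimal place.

78.0 metres

Truncating at 3 decimal places can drop up to a full unit in the last place, so the longitude may be off by as much as 0.001°.
At 16.56°: 0.001° × 111700 × cos 16.56° = 0.001 × 111700 × 0.9585 ≈ 107.07 m.
At 74.91°: 0.001° × 111700 × cos 74.91° = 0.001 × 111700 × 0.2603 ≈ 29.08 m.
So the lower-latitude error exceeds the higher by 107.07 − 29.08 = 77.987 m.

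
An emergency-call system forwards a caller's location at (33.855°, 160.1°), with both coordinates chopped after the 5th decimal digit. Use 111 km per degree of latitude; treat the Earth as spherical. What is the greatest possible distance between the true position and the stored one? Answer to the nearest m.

Truncating at 5 decimal places can drop up to a full unit in the last place, so each coordinate may be off by as much as 1e-05°.
Latitude error → 1e-05 × 111000 = 1.11 m along the meridian.
East–west component at 33.855°: 1e-05° × 111000 × cos 33.855° ≈ 1e-05 × 92180 ≈ 0.9218 m.
Combining orthogonally: (1.11² + 0.9218²)^½ ≈ 1.44285 m.

1 m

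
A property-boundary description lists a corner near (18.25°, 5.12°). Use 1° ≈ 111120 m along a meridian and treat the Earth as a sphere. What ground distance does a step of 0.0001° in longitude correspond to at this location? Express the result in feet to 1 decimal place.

0.0001° of longitude at 18.25° is 0.0001 × 111120 × cos 18.25° ≈ 0.0001 × 105531 = 10.5531 m.
Converting: 10.5531 m × 3.2808 ft/m ≈ 34.623 ft.

34.6 feet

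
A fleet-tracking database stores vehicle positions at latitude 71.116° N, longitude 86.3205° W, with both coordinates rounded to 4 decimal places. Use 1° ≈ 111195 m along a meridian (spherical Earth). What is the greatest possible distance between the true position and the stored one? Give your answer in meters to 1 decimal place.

5.8 meters

Rounding to 4 decimal places leaves each coordinate within ±5e-05° of the true value.
Latitude error → 5e-05 × 111195 = 5.55975 m along the meridian.
Longitude error → 5e-05 × 111195 × cos 71.116° = 5e-05 × 111195 × 0.3237 ≈ 1.79943 m.
The two errors are perpendicular, so the maximum displacement is √(5.55975² + 1.79943²) ≈ 5.8437 m.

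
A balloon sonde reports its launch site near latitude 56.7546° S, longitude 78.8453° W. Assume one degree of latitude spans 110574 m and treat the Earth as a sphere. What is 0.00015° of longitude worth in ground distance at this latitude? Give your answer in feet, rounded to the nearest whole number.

30 feet

At 56.7546° a degree of longitude is 110574 × cos 56.7546° ≈ 60619.6 m, so 0.00015° corresponds to 9.09293 m.
Converting: 9.09293 m × 3.2808 ft/m ≈ 29.832 ft.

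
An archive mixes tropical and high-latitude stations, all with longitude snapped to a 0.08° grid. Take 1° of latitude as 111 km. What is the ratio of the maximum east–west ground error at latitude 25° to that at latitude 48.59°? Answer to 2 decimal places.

With a 0.08° grid the true value lies within half a step, ±0.08°/2 = ±0.04°, of the stored one.
At 25°: 0.04° × 111000 × cos 25° = 0.04 × 111000 × 0.9063 ≈ 4024 m.
Error at 48.59° = 0.04° × 111000 × cos 48.59° ≈ 4440 × 0.6614 = 2936.8 m.
Ratio: 4024 / 2936.8 = cos 25° / cos 48.59° ≈ 1.3702.

1.37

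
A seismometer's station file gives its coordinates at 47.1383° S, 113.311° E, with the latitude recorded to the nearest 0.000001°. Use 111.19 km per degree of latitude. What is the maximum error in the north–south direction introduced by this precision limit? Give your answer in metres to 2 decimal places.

Rounding to 6 decimal places leaves the latitude within ±5e-07° of the true value.
North–south distance: 5e-07° × 111190 m/° = 0.055595 m.

0.06 metres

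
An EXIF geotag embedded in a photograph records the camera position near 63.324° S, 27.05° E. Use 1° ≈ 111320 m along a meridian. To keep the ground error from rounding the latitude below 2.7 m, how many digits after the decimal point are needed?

5 decimal places

One degree of latitude covers 111320 m.
Rounding to N decimal places gives at most 0.5 × 10⁻ᴺ degrees of error, i.e. 0.5 × 10⁻ᴺ × 111320 m.
Setting 55660 × 10⁻ᴺ ≤ 2.7 gives 10ᴺ ≥ 2.061e+04, i.e. N ≥ 4.31.
At 4 places the error can reach 5.57 m, but 5 places keeps it to 0.557 m.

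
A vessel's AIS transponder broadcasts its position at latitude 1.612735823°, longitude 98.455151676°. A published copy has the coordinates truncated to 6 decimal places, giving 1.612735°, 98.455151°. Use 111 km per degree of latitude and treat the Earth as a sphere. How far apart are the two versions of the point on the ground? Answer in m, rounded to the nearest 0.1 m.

Δlat = 1.612735823 − 1.612735 = +0.000000823°; Δlon = 98.455151676 − 98.455151 = +0.000000676°.
N–S: 0.000000823° × 111000 m/° = 0.091353 m.
East–west at this latitude: 0.000000676° × 111000 × cos 1.61274° ≈ 0.000000676 × 110956 = 0.0750063 m.
Hypotenuse of the two orthogonal shifts: √(0.091353² + 0.0750063²) = 0.1182 m.

0.1 m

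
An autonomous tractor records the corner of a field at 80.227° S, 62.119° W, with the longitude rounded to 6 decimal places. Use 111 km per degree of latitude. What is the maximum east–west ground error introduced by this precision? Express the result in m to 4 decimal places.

0.0094 m

Rounding to 6 decimal places leaves the longitude within ±5e-07° of the true value.
Parallels shrink by cos φ, so at 80.227° a degree of longitude is 111000 × 0.1697 ≈ 18841.7 m.
East–west error: 5e-07° × 18841.7 m/° ≈ 0.00942085 m.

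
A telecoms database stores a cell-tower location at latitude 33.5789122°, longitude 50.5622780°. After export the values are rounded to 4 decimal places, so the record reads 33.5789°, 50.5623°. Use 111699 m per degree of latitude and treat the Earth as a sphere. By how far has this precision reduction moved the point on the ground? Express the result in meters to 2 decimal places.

2.46 meters

Δlat = 33.5789122 − 33.5789 = +0.0000122°; Δlon = 50.5622780 − 50.5623 = -0.0000220°.
N–S: 0.0000122° × 111699 m/° = 1.36273 m.
E–W at 33.5789°: -0.0000220° × 111699 × cos 33.5789° = -0.0000220 × 111699 × 0.8331 ≈ -2.0473 m.
Hypotenuse of the two orthogonal shifts: √(1.36273² + 2.0473²) = 2.45937 m.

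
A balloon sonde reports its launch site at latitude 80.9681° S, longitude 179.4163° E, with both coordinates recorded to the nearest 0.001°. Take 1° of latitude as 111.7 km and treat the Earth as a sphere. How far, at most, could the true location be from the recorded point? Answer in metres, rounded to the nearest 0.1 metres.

Rounding to 3 decimal places leaves each coordinate within ±0.0005° of the true value.
N–S: 0.0005° × 111700 m/° = 55.85 m.
Longitude error → 0.0005 × 111700 × cos 80.9681° = 0.0005 × 111700 × 0.1570 ≈ 8.76758 m.
The two errors are perpendicular, so the maximum displacement is √(55.85² + 8.76758²) ≈ 56.534 m.

56.5 metres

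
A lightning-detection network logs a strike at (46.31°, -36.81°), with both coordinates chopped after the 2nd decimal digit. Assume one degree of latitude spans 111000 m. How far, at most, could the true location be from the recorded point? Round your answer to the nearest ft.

Truncating at 2 decimal places can drop up to a full unit in the last place, so each coordinate may be off by as much as 0.01°.
North–south component: 0.01° × 111000 = 1110 m.
Longitude error → 0.01 × 111000 × cos 46.31° = 0.01 × 111000 × 0.6908 ≈ 766.739 m.
The two errors are perpendicular, so the maximum displacement is √(1110² + 766.739²) ≈ 1349.07 m.
Converting: 1349.07 m × 3.2808 ft/m ≈ 4426.1 ft.

4426 ft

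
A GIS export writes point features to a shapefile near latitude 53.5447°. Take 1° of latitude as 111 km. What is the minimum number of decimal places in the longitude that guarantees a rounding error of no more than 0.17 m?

At 53.5447° one degree of longitude covers 111000 × cos 53.5447° ≈ 111000 × 0.5942 ≈ 65955.7 m.
N decimal places → at most half a unit in the last place, 0.5 × 10⁻ᴺ° = 65955.7/2 × 10⁻ᴺ m.
Setting 32977.8 × 10⁻ᴺ ≤ 0.17 gives 10ᴺ ≥ 1.94e+05, i.e. N ≥ 5.29.
At 5 places the error can reach 0.33 m, but 6 places keeps it to 0.033 m.

6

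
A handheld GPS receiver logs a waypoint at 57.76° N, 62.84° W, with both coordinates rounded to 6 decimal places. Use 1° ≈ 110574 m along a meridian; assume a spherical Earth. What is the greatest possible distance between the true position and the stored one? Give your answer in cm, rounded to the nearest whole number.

Rounding to 6 decimal places leaves each coordinate within ±5e-07° of the true value.
Latitude error → 5e-07 × 110574 = 0.055287 m along the meridian.
E–W at 57.76°: 5e-07° × 110574 × cos 57.76° = 5e-07 × 110574 × 0.5335 ≈ 0.0294938 m.
The two errors are perpendicular, so the maximum displacement is √(0.055287² + 0.0294938²) ≈ 0.0626621 m.
That is 0.0626621 m = 6.2662 cm.

6 cm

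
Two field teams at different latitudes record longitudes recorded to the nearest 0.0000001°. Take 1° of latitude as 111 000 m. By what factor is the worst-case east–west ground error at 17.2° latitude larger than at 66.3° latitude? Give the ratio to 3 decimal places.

Rounding to 7 decimal places leaves the longitude within ±5e-08° of the true value.
At 17.2°: 5e-08° × 111000 × cos 17.2° = 5e-08 × 111000 × 0.9553 ≈ 0.0053018 m.
Error at 66.3° = 5e-08° × 111000 × cos 66.3° ≈ 0.00555 × 0.4019 = 0.0022308 m.
Ratio: 0.0053018 / 0.0022308 = cos 17.2° / cos 66.3° ≈ 2.3766.

2.377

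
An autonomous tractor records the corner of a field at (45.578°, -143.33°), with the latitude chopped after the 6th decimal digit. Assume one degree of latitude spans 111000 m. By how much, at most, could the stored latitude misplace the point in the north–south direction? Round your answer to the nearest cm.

Truncating at 6 decimal places can drop up to a full unit in the last place, so the latitude may be off by as much as 1e-06°.
North–south distance: 1e-06° × 111000 m/° = 0.111 m.
That is 0.111 m = 11.1 cm.

11 cm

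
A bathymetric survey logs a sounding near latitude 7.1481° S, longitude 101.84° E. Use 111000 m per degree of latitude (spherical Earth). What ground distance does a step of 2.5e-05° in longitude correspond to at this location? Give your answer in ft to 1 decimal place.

One degree of longitude here spans 111000 × cos 7.1481° = 111000 × 0.9922 ≈ 110137 m; 2.5e-05° of that is 2.75343 m.
Converting: 2.75343 m × 3.2808 ft/m ≈ 9.0336 ft.

9.0 ft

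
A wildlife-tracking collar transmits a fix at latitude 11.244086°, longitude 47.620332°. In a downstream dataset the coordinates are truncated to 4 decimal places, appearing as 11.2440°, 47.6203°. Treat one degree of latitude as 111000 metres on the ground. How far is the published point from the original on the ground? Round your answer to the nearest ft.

33 ft

The latitude changed by +0.000086° and the longitude by +0.000032°.
N–S: 0.000086° × 111000 m/° = 9.546 m.
East–west at this latitude: 0.000032° × 111000 × cos 11.244° ≈ 0.000032 × 108869 = 3.48382 m.
Distance: √(9.546² + 3.48382²) ≈ 10.1618 m.
In feet: 10.1618 m ÷ 0.3048 ≈ 33.339 ft.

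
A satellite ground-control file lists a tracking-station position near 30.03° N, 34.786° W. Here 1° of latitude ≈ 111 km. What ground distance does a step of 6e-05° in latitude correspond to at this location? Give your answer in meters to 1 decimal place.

6.7 meters

6e-05° × 111000 m/° = 6.66 m.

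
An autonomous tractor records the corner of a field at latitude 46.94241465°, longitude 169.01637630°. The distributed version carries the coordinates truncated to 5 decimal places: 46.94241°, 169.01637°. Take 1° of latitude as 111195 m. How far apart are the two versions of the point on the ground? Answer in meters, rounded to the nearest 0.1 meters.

Δlat = 46.94241465 − 46.94241 = +0.00000465°; Δlon = 169.01637630 − 169.01637 = +0.00000630°.
North–south shift: 0.00000465 × 111195 = 0.517057 m.
E–W at 46.9424°: 0.00000630° × 111195 × cos 46.9424° = 0.00000630 × 111195 × 0.6827 ≈ 0.478274 m.
Hypotenuse of the two orthogonal shifts: √(0.517057² + 0.478274²) = 0.704339 m.

0.7 meters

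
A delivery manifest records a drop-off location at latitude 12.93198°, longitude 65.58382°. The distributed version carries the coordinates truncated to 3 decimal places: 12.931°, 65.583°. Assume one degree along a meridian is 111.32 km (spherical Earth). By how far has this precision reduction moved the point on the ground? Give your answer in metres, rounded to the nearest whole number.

Δlat = 12.93198 − 12.931 = +0.00098°; Δlon = 65.58382 − 65.583 = +0.00082°.
North–south shift: 0.00098 × 111320 = 109.094 m.
E–W at 12.931°: 0.00082° × 111320 × cos 12.931° = 0.00082 × 111320 × 0.9746 ≈ 88.9675 m.
Combined displacement = (109.094² + 88.9675²)^½ ≈ 140.772 m.

141 metres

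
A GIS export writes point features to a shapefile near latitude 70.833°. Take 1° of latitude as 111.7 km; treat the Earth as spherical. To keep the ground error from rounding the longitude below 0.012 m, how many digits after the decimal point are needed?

At 70.833° one degree of longitude covers 111700 × cos 70.833° ≈ 111700 × 0.3283 ≈ 36673.6 m.
With N decimal places the half-ulp bound is 0.5·10⁻ᴺ°, or 0.5·10⁻ᴺ × 36673.6 m on the ground.
Setting 18336.8 × 10⁻ᴺ ≤ 0.012 gives 10ᴺ ≥ 1.528e+06, i.e. N ≥ 6.18.
So 7 decimal places suffice (0.00183 m); 6 would allow up to 0.0183 m.

7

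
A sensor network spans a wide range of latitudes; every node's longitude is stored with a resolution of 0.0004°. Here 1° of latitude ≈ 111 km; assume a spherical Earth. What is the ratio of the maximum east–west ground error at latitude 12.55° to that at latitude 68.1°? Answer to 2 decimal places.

With a 0.0004° grid the true value lies within half a step, ±0.0004°/2 = ±0.0002°, of the stored one.
At 12.55°: 0.0002° × 111000 × cos 12.55° = 0.0002 × 111000 × 0.9761 ≈ 21.67 m.
Error at 68.1° = 0.0002° × 111000 × cos 68.1° ≈ 22.2 × 0.3730 = 8.2803 m.
Ratio: 21.67 / 8.2803 = cos 12.55° / cos 68.1° ≈ 2.6170.

2.62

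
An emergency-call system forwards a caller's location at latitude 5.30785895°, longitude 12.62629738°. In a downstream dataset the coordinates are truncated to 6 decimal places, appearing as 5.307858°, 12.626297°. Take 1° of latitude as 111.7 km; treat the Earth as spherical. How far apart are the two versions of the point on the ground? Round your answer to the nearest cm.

11 cm

The latitude changed by +0.00000095° and the longitude by +0.00000038°.
North–south shift: 0.00000095 × 111700 = 0.106115 m.
East–west at this latitude: 0.00000038° × 111700 × cos 5.30786° ≈ 0.00000038 × 111221 = 0.042264 m.
Hypotenuse of the two orthogonal shifts: √(0.106115² + 0.042264²) = 0.114222 m.
That is 0.114222 m = 11.422 cm.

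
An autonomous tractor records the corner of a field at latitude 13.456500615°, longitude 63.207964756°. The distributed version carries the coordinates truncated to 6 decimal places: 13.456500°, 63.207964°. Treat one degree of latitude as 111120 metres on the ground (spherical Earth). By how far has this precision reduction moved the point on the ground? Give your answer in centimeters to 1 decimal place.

10.7 centimeters

The latitude changed by +0.000000615° and the longitude by +0.000000756°.
North–south shift: 0.000000615 × 111120 = 0.0683388 m.
E–W at 13.4565°: 0.000000756° × 111120 × cos 13.4565° = 0.000000756 × 111120 × 0.9725 ≈ 0.0817005 m.
Combined displacement = (0.0683388² + 0.0817005²)^½ ≈ 0.106514 m.
That is 0.106514 m = 10.651 cm.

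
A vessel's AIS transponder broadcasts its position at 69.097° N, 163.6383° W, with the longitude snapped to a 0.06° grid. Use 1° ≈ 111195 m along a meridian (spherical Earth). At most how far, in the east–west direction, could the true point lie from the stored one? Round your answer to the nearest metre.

1190 metres

With a 0.06° grid the true value lies within half a step, ±0.06°/2 = ±0.03°, of the stored one.
One degree of longitude at 69.097° is 111195 × cos 69.097° ≈ 111195 × 0.3568 = 39672.9 m.
Maximum E–W displacement: 0.03 × 39672.9 = 1190.19 m.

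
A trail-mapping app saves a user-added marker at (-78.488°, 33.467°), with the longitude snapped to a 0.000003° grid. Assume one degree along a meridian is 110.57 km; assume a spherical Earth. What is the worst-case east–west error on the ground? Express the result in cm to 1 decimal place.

3.3 cm

With a 0.000003° grid the true value lies within half a step, ±0.000003°/2 = ±1.5e-06°, of the stored one.
At latitude 78.488° a degree of longitude spans 110570 m × cos 78.488° = 110570 × 0.1996 ≈ 22066.8 m.
East–west error: 1.5e-06° × 22066.8 m/° ≈ 0.0331002 m.
That is 0.0331002 m = 3.31 cm.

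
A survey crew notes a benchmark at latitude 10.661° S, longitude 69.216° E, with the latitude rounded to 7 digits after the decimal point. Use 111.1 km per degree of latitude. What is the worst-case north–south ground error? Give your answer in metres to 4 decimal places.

0.0056 metres

Rounding to 7 decimal places leaves the latitude within ±5e-08° of the true value.
So the N–S error is at most 5e-08 × 111100 = 0.005555 m.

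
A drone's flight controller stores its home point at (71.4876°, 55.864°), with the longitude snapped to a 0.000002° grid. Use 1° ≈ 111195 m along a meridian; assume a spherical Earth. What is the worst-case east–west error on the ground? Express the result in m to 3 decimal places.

With a 0.000002° grid the true value lies within half a step, ±0.000002°/2 = ±1e-06°, of the stored one.
At latitude 71.4876° a degree of longitude spans 111195 m × cos 71.4876° = 111195 × 0.3175 ≈ 35305.5 m.
East–west error: 1e-06° × 35305.5 m/° ≈ 0.0353055 m.

0.035 m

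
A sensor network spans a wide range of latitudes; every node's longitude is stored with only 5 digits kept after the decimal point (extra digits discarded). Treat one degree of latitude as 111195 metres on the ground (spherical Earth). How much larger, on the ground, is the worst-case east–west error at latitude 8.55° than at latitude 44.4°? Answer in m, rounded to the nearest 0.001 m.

Truncating at 5 decimal places can drop up to a full unit in the last place, so the longitude may be off by as much as 1e-05°.
At 8.55°: 1e-05° × 111195 × cos 8.55° = 1e-05 × 111195 × 0.9889 ≈ 1.0996 m.
At 44.4°: 1e-05° × 111195 × cos 44.4° = 1e-05 × 111195 × 0.7145 ≈ 0.79446 m.
Difference: 1.0996 − 0.79446 = 0.30513 m.

0.305 m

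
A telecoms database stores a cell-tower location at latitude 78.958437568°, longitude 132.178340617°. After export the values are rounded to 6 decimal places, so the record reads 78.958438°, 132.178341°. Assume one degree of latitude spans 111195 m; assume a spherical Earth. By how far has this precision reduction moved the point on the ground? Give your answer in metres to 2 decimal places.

0.05 metres

The latitude changed by -0.000000432° and the longitude by -0.000000383°.
N–S: -0.000000432° × 111195 m/° = -0.0480362 m.
E–W at 78.9584°: -0.000000383° × 111195 × cos 78.9584° = -0.000000383 × 111195 × 0.1915 ≈ -0.00815644 m.
Distance: √(0.0480362² + 0.00815644²) ≈ 0.0487238 m.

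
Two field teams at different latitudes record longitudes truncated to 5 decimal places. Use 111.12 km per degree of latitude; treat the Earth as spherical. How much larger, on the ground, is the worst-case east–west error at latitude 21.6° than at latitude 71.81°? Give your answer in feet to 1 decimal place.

2.3 feet

Truncating at 5 decimal places can drop up to a full unit in the last place, so the longitude may be off by as much as 1e-05°.
At 21.6°: 1e-05° × 111120 × cos 21.6° = 1e-05 × 111120 × 0.9298 ≈ 1.0332 m.
Error at 71.81° = 1e-05° × 111120 × cos 71.81° ≈ 1.1112 × 0.3122 = 0.34688 m.
Difference: 1.0332 − 0.34688 = 0.68629 m.
In feet: 0.686285 m ÷ 0.3048 ≈ 2.2516 ft.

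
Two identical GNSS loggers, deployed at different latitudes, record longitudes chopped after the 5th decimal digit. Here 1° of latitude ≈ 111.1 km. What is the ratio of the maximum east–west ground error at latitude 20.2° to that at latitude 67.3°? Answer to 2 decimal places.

2.43

Truncating at 5 decimal places can drop up to a full unit in the last place, so the longitude may be off by as much as 1e-05°.
At 20.2°: 1e-05° × 111100 × cos 20.2° = 1e-05 × 111100 × 0.9385 ≈ 1.0427 m.
At 67.3°: 1e-05° × 111100 × cos 67.3° = 1e-05 × 111100 × 0.3859 ≈ 0.42874 m.
Ratio: 1.0427 / 0.42874 = cos 20.2° / cos 67.3° ≈ 2.4319.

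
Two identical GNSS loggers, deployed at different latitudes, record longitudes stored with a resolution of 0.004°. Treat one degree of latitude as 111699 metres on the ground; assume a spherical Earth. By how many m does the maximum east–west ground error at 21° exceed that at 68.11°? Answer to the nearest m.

With a 0.004° grid the true value lies within half a step, ±0.004°/2 = ±0.002°, of the stored one.
At 21°: 0.002° × 111699 × cos 21° = 0.002 × 111699 × 0.9336 ≈ 208.56 m.
Error at 68.11° = 0.002° × 111699 × cos 68.11° ≈ 223.4 × 0.3728 = 83.289 m.
So the lower-latitude error exceeds the higher by 208.56 − 83.289 = 125.27 m.

125 m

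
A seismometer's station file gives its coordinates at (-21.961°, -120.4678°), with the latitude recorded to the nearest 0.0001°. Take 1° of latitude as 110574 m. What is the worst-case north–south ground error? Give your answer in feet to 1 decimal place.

Rounding to 4 decimal places leaves the latitude within ±5e-05° of the true value.
So the N–S error is at most 5e-05 × 110574 = 5.5287 m.
Converting: 5.5287 m × 3.2808 ft/m ≈ 18.139 ft.

18.1 feet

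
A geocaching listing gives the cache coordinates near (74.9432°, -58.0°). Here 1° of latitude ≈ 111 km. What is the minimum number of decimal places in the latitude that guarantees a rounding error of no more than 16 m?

One degree of latitude covers 111000 m.
With N decimal places the half-ulp bound is 0.5·10⁻ᴺ°, or 0.5·10⁻ᴺ × 111000 m on the ground.
Setting 55500 × 10⁻ᴺ ≤ 16 gives 10ᴺ ≥ 3469, i.e. N ≥ 3.54.
N = 3 would give 55.5 m (too coarse); N = 4 gives 5.55 m ≤ 16 m.

4 decimal places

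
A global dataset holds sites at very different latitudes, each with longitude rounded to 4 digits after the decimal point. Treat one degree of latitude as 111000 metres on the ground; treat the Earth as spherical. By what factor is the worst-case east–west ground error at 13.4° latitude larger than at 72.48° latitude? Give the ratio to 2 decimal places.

Rounding to 4 decimal places leaves the longitude within ±5e-05° of the true value.
Error at 13.4° = 5e-05° × 111000 × cos 13.4° ≈ 5.55 × 0.9728 = 5.3989 m.
At 72.48°: 5e-05° × 111000 × cos 72.48° = 5e-05 × 111000 × 0.3010 ≈ 1.6708 m.
Ratio: 5.3989 / 1.6708 = cos 13.4° / cos 72.48° ≈ 3.2314.

3.23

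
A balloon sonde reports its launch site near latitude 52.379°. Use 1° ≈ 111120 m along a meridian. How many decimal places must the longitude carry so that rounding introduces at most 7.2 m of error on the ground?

At 52.379° one degree of longitude covers 111120 × cos 52.379° ≈ 111120 × 0.6104 ≈ 67831.6 m.
With N decimal places the half-ulp bound is 0.5·10⁻ᴺ°, or 0.5·10⁻ᴺ × 67831.6 m on the ground.
Need 0.5 × 67831.6 × 10⁻ᴺ ≤ 7.2 → 10⁻ᴺ ≤ 2.123e-04, so N ≥ 3.67.
At 3 places the error can reach 33.9 m, but 4 places keeps it to 3.39 m.

4 decimal places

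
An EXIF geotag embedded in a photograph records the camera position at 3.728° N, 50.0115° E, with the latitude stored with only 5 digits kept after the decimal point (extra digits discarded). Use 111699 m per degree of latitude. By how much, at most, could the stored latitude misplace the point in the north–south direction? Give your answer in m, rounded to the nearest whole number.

1 m

Truncating at 5 decimal places can drop up to a full unit in the last place, so the latitude may be off by as much as 1e-05°.
North–south distance: 1e-05° × 111699 m/° = 1.11699 m.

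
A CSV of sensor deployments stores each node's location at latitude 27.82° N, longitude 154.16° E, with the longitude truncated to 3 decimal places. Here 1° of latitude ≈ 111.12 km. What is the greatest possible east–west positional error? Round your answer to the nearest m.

98 m

Truncating at 3 decimal places can drop up to a full unit in the last place, so the longitude may be off by as much as 0.001°.
At latitude 27.82° a degree of longitude spans 111120 m × cos 27.82° = 111120 × 0.8844 ≈ 98276.5 m.
Maximum E–W displacement: 0.001 × 98276.5 = 98.2765 m.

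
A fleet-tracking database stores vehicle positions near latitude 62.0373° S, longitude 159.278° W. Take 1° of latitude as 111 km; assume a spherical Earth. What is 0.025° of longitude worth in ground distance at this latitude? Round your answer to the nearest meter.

0.025° of longitude at 62.0373° is 0.025 × 111000 × cos 62.0373° ≈ 0.025 × 52047.5 = 1301.19 m.

1301 meters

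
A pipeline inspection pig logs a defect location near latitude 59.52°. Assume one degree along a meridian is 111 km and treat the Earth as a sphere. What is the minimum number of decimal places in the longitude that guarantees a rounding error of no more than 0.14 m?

At 59.52° one degree of longitude covers 111000 × cos 59.52° ≈ 111000 × 0.5072 ≈ 56303.4 m.
With N decimal places the half-ulp bound is 0.5·10⁻ᴺ°, or 0.5·10⁻ᴺ × 56303.4 m on the ground.
Need 0.5 × 56303.4 × 10⁻ᴺ ≤ 0.14 → 10⁻ᴺ ≤ 4.973e-06, so N ≥ 5.30.
So 6 decimal places suffice (0.0282 m); 5 would allow up to 0.282 m.

6 decimal places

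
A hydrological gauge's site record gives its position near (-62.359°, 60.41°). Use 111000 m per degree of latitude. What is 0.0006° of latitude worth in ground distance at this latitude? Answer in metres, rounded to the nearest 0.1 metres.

66.6 metres

0.0006° × 111000 m/° = 66.6 m.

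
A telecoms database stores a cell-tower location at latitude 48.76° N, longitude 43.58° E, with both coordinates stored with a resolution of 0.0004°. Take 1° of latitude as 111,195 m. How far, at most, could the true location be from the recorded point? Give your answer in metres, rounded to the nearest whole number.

With a 0.0004° grid the true value lies within half a step, ±0.0004°/2 = ±0.0002°, of the stored one.
N–S: 0.0002° × 111195 m/° = 22.239 m.
E–W at 48.76°: 0.0002° × 111195 × cos 48.76° = 0.0002 × 111195 × 0.6592 ≈ 14.6603 m.
Combining orthogonally: (22.239² + 14.6603²)^½ ≈ 26.6364 m.

27 metres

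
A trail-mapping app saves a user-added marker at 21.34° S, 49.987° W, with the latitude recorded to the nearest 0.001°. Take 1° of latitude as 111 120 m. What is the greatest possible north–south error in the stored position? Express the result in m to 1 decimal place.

Rounding to 3 decimal places leaves the latitude within ±0.0005° of the true value.
Along the meridian that is 0.0005° × 111120 m/° = 55.56 m.

55.6 m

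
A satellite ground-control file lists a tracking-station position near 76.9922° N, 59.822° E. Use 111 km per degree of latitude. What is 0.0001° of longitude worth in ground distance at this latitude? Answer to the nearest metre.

2 metres

0.0001° of longitude at 76.9922° is 0.0001 × 111000 × cos 76.9922° ≈ 0.0001 × 24984.3 = 2.49843 m.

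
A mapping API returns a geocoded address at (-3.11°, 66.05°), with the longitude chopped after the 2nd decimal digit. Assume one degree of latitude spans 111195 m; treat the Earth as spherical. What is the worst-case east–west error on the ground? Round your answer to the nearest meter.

Truncating at 2 decimal places can drop up to a full unit in the last place, so the longitude may be off by as much as 0.01°.
One degree of longitude at 3.11° is 111195 × cos 3.11° ≈ 111195 × 0.9985 = 111031 m.
East–west error: 0.01° × 111031 m/° ≈ 1110.31 m.

1110 meters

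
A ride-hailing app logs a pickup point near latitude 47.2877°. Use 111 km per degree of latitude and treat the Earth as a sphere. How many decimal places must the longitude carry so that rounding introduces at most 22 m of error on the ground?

At 47.2877° one degree of longitude covers 111000 × cos 47.2877° ≈ 111000 × 0.6783 ≈ 75293.2 m.
N decimal places → at most half a unit in the last place, 0.5 × 10⁻ᴺ° = 75293.2/2 × 10⁻ᴺ m.
Need 0.5 × 75293.2 × 10⁻ᴺ ≤ 22 → 10⁻ᴺ ≤ 5.844e-04, so N ≥ 3.23.
N = 3 would give 37.6 m (too coarse); N = 4 gives 3.76 m ≤ 22 m.

4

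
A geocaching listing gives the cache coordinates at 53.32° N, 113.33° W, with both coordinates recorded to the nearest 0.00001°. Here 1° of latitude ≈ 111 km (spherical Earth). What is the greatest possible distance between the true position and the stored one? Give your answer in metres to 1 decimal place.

0.6 metres

Rounding to 5 decimal places leaves each coordinate within ±5e-06° of the true value.
North–south component: 5e-06° × 111000 = 0.555 m.
East–west component at 53.32°: 5e-06° × 111000 × cos 53.32° ≈ 5e-06 × 66305.3 ≈ 0.331527 m.
The two errors are perpendicular, so the maximum displacement is √(0.555² + 0.331527²) ≈ 0.646479 m.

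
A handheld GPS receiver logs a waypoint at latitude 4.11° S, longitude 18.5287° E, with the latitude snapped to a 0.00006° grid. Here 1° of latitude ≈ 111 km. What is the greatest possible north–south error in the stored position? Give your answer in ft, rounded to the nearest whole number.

11 ft

With a 0.00006° grid the true value lies within half a step, ±0.00006°/2 = ±3e-05°, of the stored one.
North–south distance: 3e-05° × 111000 m/° = 3.33 m.
In feet: 3.33 m ÷ 0.3048 ≈ 10.925 ft.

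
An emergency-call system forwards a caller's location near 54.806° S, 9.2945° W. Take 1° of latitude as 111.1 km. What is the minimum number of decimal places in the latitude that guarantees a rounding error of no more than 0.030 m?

7

One degree of latitude covers 111100 m.
Rounding to N decimal places gives at most 0.5 × 10⁻ᴺ degrees of error, i.e. 0.5 × 10⁻ᴺ × 111100 m.
Setting 55550 × 10⁻ᴺ ≤ 0.030 gives 10ᴺ ≥ 1.852e+06, i.e. N ≥ 6.27.
At 6 places the error can reach 0.0555 m, but 7 places keeps it to 0.00556 m.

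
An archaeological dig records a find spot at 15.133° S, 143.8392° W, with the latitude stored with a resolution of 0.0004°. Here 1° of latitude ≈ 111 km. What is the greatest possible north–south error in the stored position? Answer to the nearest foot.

73 feet

With a 0.0004° grid the true value lies within half a step, ±0.0004°/2 = ±0.0002°, of the stored one.
Along the meridian that is 0.0002° × 111000 m/° = 22.2 m.
In feet: 22.2 m ÷ 0.3048 ≈ 72.835 ft.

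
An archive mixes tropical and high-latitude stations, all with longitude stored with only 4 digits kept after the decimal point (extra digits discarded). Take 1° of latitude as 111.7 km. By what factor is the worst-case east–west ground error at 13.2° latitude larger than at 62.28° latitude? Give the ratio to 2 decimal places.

2.09

Truncating at 4 decimal places can drop up to a full unit in the last place, so the longitude may be off by as much as 0.0001°.
Error at 13.2° = 0.0001° × 111700 × cos 13.2° ≈ 11.17 × 0.9736 = 10.875 m.
At 62.28°: 0.0001° × 111700 × cos 62.28° = 0.0001 × 111700 × 0.4652 ≈ 5.1957 m.
Ratio: 10.875 / 5.1957 = cos 13.2° / cos 62.28° ≈ 2.0930.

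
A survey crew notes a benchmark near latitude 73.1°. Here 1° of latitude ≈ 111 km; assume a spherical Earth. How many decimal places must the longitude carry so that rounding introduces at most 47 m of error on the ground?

3 decimal places

At 73.1° one degree of longitude covers 111000 × cos 73.1° ≈ 111000 × 0.2907 ≈ 32267.9 m.
Rounding to N decimal places gives at most 0.5 × 10⁻ᴺ degrees of error, i.e. 0.5 × 10⁻ᴺ × 32267.9 m.
Need 0.5 × 32267.9 × 10⁻ᴺ ≤ 47 → 10⁻ᴺ ≤ 2.913e-03, so N ≥ 2.54.
N = 2 would give 161 m (too coarse); N = 3 gives 16.1 m ≤ 47 m.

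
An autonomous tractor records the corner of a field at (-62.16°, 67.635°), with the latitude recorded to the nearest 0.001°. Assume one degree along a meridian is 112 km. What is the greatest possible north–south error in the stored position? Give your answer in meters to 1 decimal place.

Rounding to 3 decimal places leaves the latitude within ±0.0005° of the true value.
Along the meridian that is 0.0005° × 112000 m/° = 56 m.

56.0 meters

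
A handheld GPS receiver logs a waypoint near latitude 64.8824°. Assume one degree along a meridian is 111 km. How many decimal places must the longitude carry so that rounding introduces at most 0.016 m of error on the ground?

At 64.8824° one degree of longitude covers 111000 × cos 64.8824° ≈ 111000 × 0.4245 ≈ 47117 m.
Rounding to N decimal places gives at most 0.5 × 10⁻ᴺ degrees of error, i.e. 0.5 × 10⁻ᴺ × 47117 m.
Need 0.5 × 47117 × 10⁻ᴺ ≤ 0.016 → 10⁻ᴺ ≤ 6.792e-07, so N ≥ 6.17.
At 6 places the error can reach 0.0236 m, but 7 places keeps it to 0.00236 m.

7 decimal places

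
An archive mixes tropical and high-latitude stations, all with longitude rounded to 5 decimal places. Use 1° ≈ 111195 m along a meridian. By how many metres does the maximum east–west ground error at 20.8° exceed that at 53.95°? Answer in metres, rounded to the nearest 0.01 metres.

Rounding to 5 decimal places leaves the longitude within ±5e-06° of the true value.
Error at 20.8° = 5e-06° × 111195 × cos 20.8° ≈ 0.55597 × 0.9348 = 0.51974 m.
At 53.95°: 5e-06° × 111195 × cos 53.95° = 5e-06 × 111195 × 0.5885 ≈ 0.32719 m.
Difference: 0.51974 − 0.32719 = 0.19255 m.

0.19 metres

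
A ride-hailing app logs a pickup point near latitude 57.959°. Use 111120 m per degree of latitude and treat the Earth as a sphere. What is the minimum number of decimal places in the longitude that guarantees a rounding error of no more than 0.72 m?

At 57.959° one degree of longitude covers 111120 × cos 57.959° ≈ 111120 × 0.5305 ≈ 58952 m.
Rounding to N decimal places gives at most 0.5 × 10⁻ᴺ degrees of error, i.e. 0.5 × 10⁻ᴺ × 58952 m.
Setting 29476 × 10⁻ᴺ ≤ 0.72 gives 10ᴺ ≥ 4.094e+04, i.e. N ≥ 4.61.
At 4 places the error can reach 2.95 m, but 5 places keeps it to 0.295 m.

5 decimal places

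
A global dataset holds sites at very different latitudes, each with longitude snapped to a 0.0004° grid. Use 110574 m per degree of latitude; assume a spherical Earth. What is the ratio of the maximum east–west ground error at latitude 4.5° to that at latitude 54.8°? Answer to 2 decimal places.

1.73

With a 0.0004° grid the true value lies within half a step, ±0.0004°/2 = ±0.0002°, of the stored one.
At 4.5°: 0.0002° × 110574 × cos 4.5° = 0.0002 × 110574 × 0.9969 ≈ 22.047 m.
At 54.8°: 0.0002° × 110574 × cos 54.8° = 0.0002 × 110574 × 0.5764 ≈ 12.748 m.
The ratio reduces to cos 4.5° / cos 54.8° = 0.9969/0.5764 ≈ 1.7295.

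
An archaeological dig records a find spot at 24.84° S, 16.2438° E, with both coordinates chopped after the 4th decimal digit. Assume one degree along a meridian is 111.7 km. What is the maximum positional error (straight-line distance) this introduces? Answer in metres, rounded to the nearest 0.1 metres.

Truncating at 4 decimal places can drop up to a full unit in the last place, so each coordinate may be off by as much as 0.0001°.
North–south component: 0.0001° × 111700 = 11.17 m.
E–W at 24.84°: 0.0001° × 111700 × cos 24.84° = 0.0001 × 111700 × 0.9075 ≈ 10.1366 m.
Combining orthogonally: (11.17² + 10.1366²)^½ ≈ 15.0838 m.

15.1 metres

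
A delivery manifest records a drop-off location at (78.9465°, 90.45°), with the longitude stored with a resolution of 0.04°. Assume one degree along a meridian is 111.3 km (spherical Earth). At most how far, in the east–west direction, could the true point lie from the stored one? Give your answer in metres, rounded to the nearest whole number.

With a 0.04° grid the true value lies within half a step, ±0.04°/2 = ±0.02°, of the stored one.
Parallels shrink by cos φ, so at 78.9465° a degree of longitude is 111300 × 0.1917 ≈ 21339 m.
So at most 0.02° × 21339 ≈ 426.781 m east–west.

427 metres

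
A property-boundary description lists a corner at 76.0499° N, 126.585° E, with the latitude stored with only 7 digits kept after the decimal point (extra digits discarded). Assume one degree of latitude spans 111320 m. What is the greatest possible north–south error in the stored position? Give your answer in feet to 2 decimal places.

Truncating at 7 decimal places can drop up to a full unit in the last place, so the latitude may be off by as much as 1e-07°.
So the N–S error is at most 1e-07 × 111320 = 0.011132 m.
In feet: 0.011132 m ÷ 0.3048 ≈ 0.036522 ft.

0.04 feet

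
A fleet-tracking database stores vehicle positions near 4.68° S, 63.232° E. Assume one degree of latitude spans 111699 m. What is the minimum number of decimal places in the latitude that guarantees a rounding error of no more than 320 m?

3

One degree of latitude covers 111699 m.
N decimal places → at most half a unit in the last place, 0.5 × 10⁻ᴺ° = 111699/2 × 10⁻ᴺ m.
Need 0.5 × 111699 × 10⁻ᴺ ≤ 320 → 10⁻ᴺ ≤ 5.730e-03, so N ≥ 2.24.
So 3 decimal places suffice (55.8 m); 2 would allow up to 558 m.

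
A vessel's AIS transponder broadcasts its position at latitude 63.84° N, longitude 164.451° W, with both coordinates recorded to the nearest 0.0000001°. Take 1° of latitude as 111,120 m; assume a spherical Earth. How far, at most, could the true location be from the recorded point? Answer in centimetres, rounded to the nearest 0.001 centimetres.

0.607 centimetres

Rounding to 7 decimal places leaves each coordinate within ±5e-08° of the true value.
North–south component: 5e-08° × 111120 = 0.005556 m.
E–W at 63.84°: 5e-08° × 111120 × cos 63.84° = 5e-08 × 111120 × 0.4409 ≈ 0.00244953 m.
Worst case both components are at the extreme and orthogonal: √(0.005556² + 0.00244953²) ≈ 0.00607201 m.
That is 0.00607201 m = 0.6072 cm.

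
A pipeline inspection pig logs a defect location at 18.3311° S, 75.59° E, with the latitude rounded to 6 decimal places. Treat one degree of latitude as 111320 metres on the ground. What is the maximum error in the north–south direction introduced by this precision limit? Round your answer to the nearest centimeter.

6 centimeters

Rounding to 6 decimal places leaves the latitude within ±5e-07° of the true value.
So the N–S error is at most 5e-07 × 111320 = 0.05566 m.
That is 0.05566 m = 5.566 cm.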